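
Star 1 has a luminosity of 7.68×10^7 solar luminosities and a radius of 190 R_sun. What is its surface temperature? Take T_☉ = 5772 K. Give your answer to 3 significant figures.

T/T_☉ = (L/L_☉)^(1/4) / (R/R_☉)^(1/2)
T = 5772 × (7.68×10^7)^(1/4) / √(190) = 5772 × 93.61 / 13.78 = 3.920×10^4 K.

3.92×10^4 K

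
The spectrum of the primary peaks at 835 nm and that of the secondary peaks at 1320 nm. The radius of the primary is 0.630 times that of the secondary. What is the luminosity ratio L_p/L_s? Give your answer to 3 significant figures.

Wien's law gives T ∝ 1/λ_max, so T_p/T_s = λ_s/λ_p = 1320/835 = 1.581.
Then L ∝ R²T⁴ gives L_p/L_s = (0.630)² × (1.581)⁴ = 0.3969 × 6.245 = 2.479.

2.48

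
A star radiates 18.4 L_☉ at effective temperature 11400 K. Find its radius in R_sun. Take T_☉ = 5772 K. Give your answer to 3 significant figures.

1.10 R_sun

R/R_☉ = √(L/L_☉) / (T/T_☉)² = √(18.4) / (1.975)²
       = 4.290 / 3.901 = 1.100.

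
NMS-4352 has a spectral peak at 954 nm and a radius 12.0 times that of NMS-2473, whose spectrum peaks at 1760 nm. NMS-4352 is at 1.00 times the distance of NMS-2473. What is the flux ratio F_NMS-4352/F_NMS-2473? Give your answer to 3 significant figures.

1.67×10^3

Wien's law: T_NMS-4352/T_NMS-2473 = λ_NMS-2473/λ_NMS-4352 = 1760/954 = 1.845.
L_NMS-4352/L_NMS-2473 = (R_NMS-4352/R_NMS-2473)²(T_NMS-4352/T_NMS-2473)⁴ = (12.0)²(1.845)⁴ = 1668.
F_NMS-4352/F_NMS-2473 = (L_NMS-4352/L_NMS-2473)/(d_NMS-4352/d_NMS-2473)² = 1668/(1.00)² = 1668.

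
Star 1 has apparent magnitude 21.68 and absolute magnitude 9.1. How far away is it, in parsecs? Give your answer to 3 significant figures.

3.28×10^3 pc

m − M = 5 log₁₀(d/10 pc)
21.68 − (9.1) = 12.58 = 5 log₁₀(d/10)
d = 10 × 10^(12.58/5) = 10 × 10^2.516 = 3281 pc.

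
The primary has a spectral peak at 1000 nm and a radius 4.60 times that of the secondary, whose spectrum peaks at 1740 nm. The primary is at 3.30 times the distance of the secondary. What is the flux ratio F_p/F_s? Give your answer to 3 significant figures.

Wien's law: T_p/T_s = λ_s/λ_p = 1740/1000 = 1.740.
L_p/L_s = (R_p/R_s)²(T_p/T_s)⁴ = (4.60)²(1.740)⁴ = 194.0.
F_p/F_s = (L_p/L_s)/(d_p/d_s)² = 194.0/(3.30)² = 17.81.

17.8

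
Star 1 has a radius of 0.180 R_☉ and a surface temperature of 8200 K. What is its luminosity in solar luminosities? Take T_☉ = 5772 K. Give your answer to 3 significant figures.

L/L_☉ = (R/R_☉)² (T/T_☉)⁴ = (0.180)² × (8200/5772)⁴
       = 0.03240 × (1.421)⁴ = 0.03240 × 4.073 = 0.1320.

0.132 solar luminosities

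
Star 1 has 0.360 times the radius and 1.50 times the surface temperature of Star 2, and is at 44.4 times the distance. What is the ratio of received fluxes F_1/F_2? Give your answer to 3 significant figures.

3.33×10^-4

L_1/L_2 = (R_1/R_2)²(T_1/T_2)⁴ = (0.360)² × (1.50)⁴ = 0.6561.
F_1/F_2 = (L_1/L_2)/(d_1/d_2)² = 0.6561 / (44.4)² = 3.328×10^-4.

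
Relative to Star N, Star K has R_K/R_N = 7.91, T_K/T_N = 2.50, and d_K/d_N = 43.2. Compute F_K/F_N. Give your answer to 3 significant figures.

1.31

L_K/L_N = (R_K/R_N)²(T_K/T_N)⁴ = (7.91)² × (2.50)⁴ = 2444.
F_K/F_N = (L_K/L_N)/(d_K/d_N)² = 2444 / (43.2)² = 1.310.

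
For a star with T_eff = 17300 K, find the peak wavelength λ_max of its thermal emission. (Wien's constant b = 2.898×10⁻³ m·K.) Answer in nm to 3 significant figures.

168 nm

λ_max = b/T = 2.898×10⁻³ / 17300 = 1.68×10^-7 m = 167.5 nm.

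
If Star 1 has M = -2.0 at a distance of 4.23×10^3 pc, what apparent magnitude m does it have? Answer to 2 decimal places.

11.13

m = M + 5 log₁₀(d/10 pc) = -2.0 + 5 log₁₀(4.23×10^3/10)
  = -2.0 + 5 × 2.626 = -2.0 + 13.13 = 11.13.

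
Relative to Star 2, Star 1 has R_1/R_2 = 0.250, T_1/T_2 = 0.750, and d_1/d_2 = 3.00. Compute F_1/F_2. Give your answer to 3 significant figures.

L_1/L_2 = (R_1/R_2)²(T_1/T_2)⁴ = (0.250)² × (0.750)⁴ = 0.01978.
F_1/F_2 = (L_1/L_2)/(d_1/d_2)² = 0.01978 / (3.00)² = 0.002197.

0.00220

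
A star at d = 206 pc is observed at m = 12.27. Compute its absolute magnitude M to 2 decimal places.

M = m − 5 log₁₀(d/10 pc) = 12.27 − 5 log₁₀(206/10)
  = 12.27 − 5 × 1.314 = 12.27 − 6.57 = 5.70.

5.70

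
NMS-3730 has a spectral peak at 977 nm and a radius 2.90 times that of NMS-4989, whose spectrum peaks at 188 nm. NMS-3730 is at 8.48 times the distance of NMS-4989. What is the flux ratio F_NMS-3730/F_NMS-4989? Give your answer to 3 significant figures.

Wien's law: T_NMS-3730/T_NMS-4989 = λ_NMS-4989/λ_NMS-3730 = 188/977 = 0.1924.
L_NMS-3730/L_NMS-4989 = (R_NMS-3730/R_NMS-4989)²(T_NMS-3730/T_NMS-4989)⁴ = (2.90)²(0.1924)⁴ = 0.01153.
F_NMS-3730/F_NMS-4989 = (L_NMS-3730/L_NMS-4989)/(d_NMS-3730/d_NMS-4989)² = 0.01153/(8.48)² = 1.603×10^-4.

1.60×10^-4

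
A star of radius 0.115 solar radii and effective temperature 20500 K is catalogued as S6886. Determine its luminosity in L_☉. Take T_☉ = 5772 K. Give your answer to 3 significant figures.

L/L_☉ = (R/R_☉)² (T/T_☉)⁴ = (0.115)² × (20500/5772)⁴
       = 0.01323 × (3.552)⁴ = 0.01323 × 159.1 = 2.104.

2.10 L_☉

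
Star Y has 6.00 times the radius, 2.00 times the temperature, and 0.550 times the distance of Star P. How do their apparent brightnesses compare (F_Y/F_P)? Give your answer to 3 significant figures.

1.90×10^3

L_Y/L_P = (R_Y/R_P)²(T_Y/T_P)⁴ = (6.00)² × (2.00)⁴ = 576.0.
F_Y/F_P = (L_Y/L_P)/(d_Y/d_P)² = 576.0 / (0.550)² = 1904.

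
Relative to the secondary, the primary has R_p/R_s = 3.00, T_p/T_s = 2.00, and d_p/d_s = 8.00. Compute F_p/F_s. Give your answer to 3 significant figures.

L_p/L_s = (R_p/R_s)²(T_p/T_s)⁴ = (3.00)² × (2.00)⁴ = 144.0.
F_p/F_s = (L_p/L_s)/(d_p/d_s)² = 144.0 / (8.00)² = 2.250.

2.25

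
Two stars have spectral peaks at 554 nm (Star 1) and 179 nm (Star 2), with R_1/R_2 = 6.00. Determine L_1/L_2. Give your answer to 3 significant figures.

0.392

Wien's law gives T ∝ 1/λ_max, so T_1/T_2 = λ_2/λ_1 = 179/554 = 0.3231.
Then L ∝ R²T⁴ gives L_1/L_2 = (6.00)² × (0.3231)⁴ = 36.00 × 0.01090 = 0.3924.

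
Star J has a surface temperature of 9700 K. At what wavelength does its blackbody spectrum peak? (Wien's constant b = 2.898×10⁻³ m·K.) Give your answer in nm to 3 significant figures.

299 nm

λ_max = b/T = 2.898×10⁻³ / 9700 = 2.99×10^-7 m = 298.8 nm.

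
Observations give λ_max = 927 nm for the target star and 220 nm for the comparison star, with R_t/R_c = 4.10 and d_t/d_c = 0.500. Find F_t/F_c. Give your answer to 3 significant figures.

Wien's law: T_t/T_c = λ_c/λ_t = 220/927 = 0.2373.
L_t/L_c = (R_t/R_c)²(T_t/T_c)⁴ = (4.10)²(0.2373)⁴ = 0.05333.
F_t/F_c = (L_t/L_c)/(d_t/d_c)² = 0.05333/(0.500)² = 0.2133.

0.213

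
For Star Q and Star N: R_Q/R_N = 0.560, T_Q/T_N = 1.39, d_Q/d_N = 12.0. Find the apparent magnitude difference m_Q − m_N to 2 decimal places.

5.22

L_Q/L_N = (0.560)²(1.39)⁴ = 1.171.
F_Q/F_N = (L_Q/L_N)/(d_Q/d_N)² = 1.171/144.0 = 0.008130.
m_Q − m_N = −2.5 log₁₀(0.008130) = 5.22.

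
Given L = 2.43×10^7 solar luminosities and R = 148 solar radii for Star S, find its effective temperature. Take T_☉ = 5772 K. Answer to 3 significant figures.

3.33×10^4 K

T/T_☉ = (L/L_☉)^(1/4) / (R/R_☉)^(1/2)
T = 5772 × (2.43×10^7)^(1/4) / √(148) = 5772 × 70.21 / 12.17 = 3.331×10^4 K.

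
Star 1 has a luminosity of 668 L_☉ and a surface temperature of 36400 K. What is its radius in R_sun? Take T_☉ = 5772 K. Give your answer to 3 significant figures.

R/R_☉ = √(L/L_☉) / (T/T_☉)² = √(668) / (6.306)²
       = 25.85 / 39.77 = 0.6499.

0.650 R_sun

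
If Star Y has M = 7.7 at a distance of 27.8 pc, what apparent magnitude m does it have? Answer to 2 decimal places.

9.92

m = M + 5 log₁₀(d/10 pc) = 7.7 + 5 log₁₀(27.8/10)
  = 7.7 + 5 × 0.444 = 7.7 + 2.22 = 9.92.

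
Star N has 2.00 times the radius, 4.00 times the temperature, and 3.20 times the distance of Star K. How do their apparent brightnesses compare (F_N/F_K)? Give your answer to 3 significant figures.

100

L_N/L_K = (R_N/R_K)²(T_N/T_K)⁴ = (2.00)² × (4.00)⁴ = 1024.
F_N/F_K = (L_N/L_K)/(d_N/d_K)² = 1024 / (3.20)² = 100.0.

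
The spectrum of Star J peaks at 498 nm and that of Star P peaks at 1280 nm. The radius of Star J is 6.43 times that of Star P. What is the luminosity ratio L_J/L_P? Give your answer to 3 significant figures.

Wien's law gives T ∝ 1/λ_max, so T_J/T_P = λ_P/λ_J = 1280/498 = 2.570.
Then L ∝ R²T⁴ gives L_J/L_P = (6.43)² × (2.570)⁴ = 41.34 × 43.64 = 1804.

1.80×10^3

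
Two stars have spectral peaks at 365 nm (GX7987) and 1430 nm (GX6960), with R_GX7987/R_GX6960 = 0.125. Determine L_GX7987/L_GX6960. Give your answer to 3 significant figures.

3.68

Wien's law gives T ∝ 1/λ_max, so T_GX7987/T_GX6960 = λ_GX6960/λ_GX7987 = 1430/365 = 3.918.
Then L ∝ R²T⁴ gives L_GX7987/L_GX6960 = (0.125)² × (3.918)⁴ = 0.01562 × 235.6 = 3.681.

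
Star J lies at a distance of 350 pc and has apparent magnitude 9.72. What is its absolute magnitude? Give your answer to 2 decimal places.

M = m − 5 log₁₀(d/10 pc) = 9.72 − 5 log₁₀(350/10)
  = 9.72 − 5 × 1.544 = 9.72 − 7.72 = 2.00.

2.00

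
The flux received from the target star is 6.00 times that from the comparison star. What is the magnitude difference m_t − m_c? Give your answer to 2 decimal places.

m_t − m_c = −2.5 log₁₀(F_t/F_c) = −2.5 log₁₀(6.00) = −2.5 × (0.778) = -1.945.

-1.95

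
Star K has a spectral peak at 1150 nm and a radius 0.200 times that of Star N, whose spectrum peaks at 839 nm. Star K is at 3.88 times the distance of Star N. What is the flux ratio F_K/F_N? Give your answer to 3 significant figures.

Wien's law: T_K/T_N = λ_N/λ_K = 839/1150 = 0.7296.
L_K/L_N = (R_K/R_N)²(T_K/T_N)⁴ = (0.200)²(0.7296)⁴ = 0.01133.
F_K/F_N = (L_K/L_N)/(d_K/d_N)² = 0.01133/(3.88)² = 7.528×10^-4.

7.53×10^-4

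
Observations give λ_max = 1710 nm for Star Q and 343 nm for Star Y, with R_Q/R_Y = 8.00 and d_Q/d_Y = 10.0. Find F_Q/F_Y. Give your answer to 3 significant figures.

0.00104

Wien's law: T_Q/T_Y = λ_Y/λ_Q = 343/1710 = 0.2006.
L_Q/L_Y = (R_Q/R_Y)²(T_Q/T_Y)⁴ = (8.00)²(0.2006)⁴ = 0.1036.
F_Q/F_Y = (L_Q/L_Y)/(d_Q/d_Y)² = 0.1036/(10.0)² = 0.001036.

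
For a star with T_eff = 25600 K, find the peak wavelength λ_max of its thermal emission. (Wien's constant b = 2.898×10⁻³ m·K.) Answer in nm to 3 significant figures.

113 nm

λ_max = b/T = 2.898×10⁻³ / 25600 = 1.13×10^-7 m = 113.2 nm.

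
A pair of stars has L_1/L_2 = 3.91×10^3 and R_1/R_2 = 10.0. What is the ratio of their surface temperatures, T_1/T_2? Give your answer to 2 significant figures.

2.5

L ∝ R²T⁴ gives T ∝ (L/R²)^(1/4), so
T_1/T_2 = (3.91×10^3 / 10.0²)^(1/4) = (39.10)^(1/4) = 2.501.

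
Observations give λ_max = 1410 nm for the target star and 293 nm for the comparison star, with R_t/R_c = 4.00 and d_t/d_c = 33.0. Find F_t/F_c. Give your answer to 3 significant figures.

2.74×10^-5

Wien's law: T_t/T_c = λ_c/λ_t = 293/1410 = 0.2078.
L_t/L_c = (R_t/R_c)²(T_t/T_c)⁴ = (4.00)²(0.2078)⁴ = 0.02983.
F_t/F_c = (L_t/L_c)/(d_t/d_c)² = 0.02983/(33.0)² = 2.740×10^-5.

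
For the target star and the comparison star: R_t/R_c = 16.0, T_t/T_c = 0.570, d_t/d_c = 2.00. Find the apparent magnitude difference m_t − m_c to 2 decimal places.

-2.07

L_t/L_c = (16.0)²(0.570)⁴ = 27.02.
F_t/F_c = (L_t/L_c)/(d_t/d_c)² = 27.02/4.000 = 6.756.
m_t − m_c = −2.5 log₁₀(6.756) = -2.07.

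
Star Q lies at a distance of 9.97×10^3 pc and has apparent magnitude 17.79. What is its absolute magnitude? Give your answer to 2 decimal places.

2.80

M = m − 5 log₁₀(d/10 pc) = 17.79 − 5 log₁₀(9.97×10^3/10)
  = 17.79 − 5 × 2.999 = 17.79 − 14.99 = 2.80.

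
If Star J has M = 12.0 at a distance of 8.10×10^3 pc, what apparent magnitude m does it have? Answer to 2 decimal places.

26.54

m = M + 5 log₁₀(d/10 pc) = 12.0 + 5 log₁₀(8.10×10^3/10)
  = 12.0 + 5 × 2.908 = 12.0 + 14.54 = 26.54.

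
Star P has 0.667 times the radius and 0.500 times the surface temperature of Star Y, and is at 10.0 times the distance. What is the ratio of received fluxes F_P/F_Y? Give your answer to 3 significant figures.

2.78×10^-4

L_P/L_Y = (R_P/R_Y)²(T_P/T_Y)⁴ = (0.667)² × (0.500)⁴ = 0.02781.
F_P/F_Y = (L_P/L_Y)/(d_P/d_Y)² = 0.02781 / (10.0)² = 2.781×10^-4.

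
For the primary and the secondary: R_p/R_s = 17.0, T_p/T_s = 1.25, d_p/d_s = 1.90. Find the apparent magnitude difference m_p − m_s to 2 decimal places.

L_p/L_s = (17.0)²(1.25)⁴ = 705.6.
F_p/F_s = (L_p/L_s)/(d_p/d_s)² = 705.6/3.610 = 195.4.
m_p − m_s = −2.5 log₁₀(195.4) = -5.73.

-5.73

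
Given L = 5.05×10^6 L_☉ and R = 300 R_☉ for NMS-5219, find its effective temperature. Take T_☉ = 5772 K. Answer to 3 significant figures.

1.58×10^4 K

T/T_☉ = (L/L_☉)^(1/4) / (R/R_☉)^(1/2)
T = 5772 × (5.05×10^6)^(1/4) / √(300) = 5772 × 47.40 / 17.32 = 1.580×10^4 K.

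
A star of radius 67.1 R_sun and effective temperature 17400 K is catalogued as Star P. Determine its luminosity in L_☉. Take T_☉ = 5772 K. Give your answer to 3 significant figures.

3.72×10^5 L_☉

L/L_☉ = (R/R_☉)² (T/T_☉)⁴ = (67.1)² × (17400/5772)⁴
       = 4502 × (3.015)⁴ = 4502 × 82.58 = 3.718×10^5.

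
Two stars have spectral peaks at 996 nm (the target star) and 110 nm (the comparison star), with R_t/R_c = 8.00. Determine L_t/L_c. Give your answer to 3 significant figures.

Wien's law gives T ∝ 1/λ_max, so T_t/T_c = λ_c/λ_t = 110/996 = 0.1104.
Then L ∝ R²T⁴ gives L_t/L_c = (8.00)² × (0.1104)⁴ = 64.00 × 1.488×10^-4 = 0.009522.

0.00952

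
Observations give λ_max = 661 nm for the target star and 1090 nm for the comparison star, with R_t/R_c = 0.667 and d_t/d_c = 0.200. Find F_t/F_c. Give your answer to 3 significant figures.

Wien's law: T_t/T_c = λ_c/λ_t = 1090/661 = 1.649.
L_t/L_c = (R_t/R_c)²(T_t/T_c)⁴ = (0.667)²(1.649)⁴ = 3.290.
F_t/F_c = (L_t/L_c)/(d_t/d_c)² = 3.290/(0.200)² = 82.24.

82.2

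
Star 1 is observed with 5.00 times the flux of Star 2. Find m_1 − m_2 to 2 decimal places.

m_1 − m_2 = −2.5 log₁₀(F_1/F_2) = −2.5 log₁₀(5.00) = −2.5 × (0.699) = -1.747.

-1.75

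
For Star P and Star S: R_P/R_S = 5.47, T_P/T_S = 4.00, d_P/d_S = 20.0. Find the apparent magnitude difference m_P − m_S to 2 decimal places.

L_P/L_S = (5.47)²(4.00)⁴ = 7660.
F_P/F_S = (L_P/L_S)/(d_P/d_S)² = 7660/400.0 = 19.15.
m_P − m_S = −2.5 log₁₀(19.15) = -3.21.

-3.21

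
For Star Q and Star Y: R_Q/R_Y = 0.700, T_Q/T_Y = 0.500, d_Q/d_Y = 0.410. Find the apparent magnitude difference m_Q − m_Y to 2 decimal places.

1.85

L_Q/L_Y = (0.700)²(0.500)⁴ = 0.03062.
F_Q/F_Y = (L_Q/L_Y)/(d_Q/d_Y)² = 0.03062/0.1681 = 0.1822.
m_Q − m_Y = −2.5 log₁₀(0.1822) = 1.85.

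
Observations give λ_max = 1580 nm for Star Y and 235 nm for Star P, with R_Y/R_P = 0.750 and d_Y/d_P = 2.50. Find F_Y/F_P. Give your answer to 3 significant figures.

4.40×10^-5

Wien's law: T_Y/T_P = λ_P/λ_Y = 235/1580 = 0.1487.
L_Y/L_P = (R_Y/R_P)²(T_Y/T_P)⁴ = (0.750)²(0.1487)⁴ = 2.753×10^-4.
F_Y/F_P = (L_Y/L_P)/(d_Y/d_P)² = 2.753×10^-4/(2.50)² = 4.404×10^-5.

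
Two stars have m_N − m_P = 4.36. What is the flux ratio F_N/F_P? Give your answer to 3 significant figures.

0.0180

F_N/F_P = 10^(−(m_N − m_P)/2.5) = 10^(-4.36/2.5) = 10^-1.744 = 0.01803.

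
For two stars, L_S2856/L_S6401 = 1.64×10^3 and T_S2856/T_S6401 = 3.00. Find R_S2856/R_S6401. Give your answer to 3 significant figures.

L ∝ R²T⁴ gives R ∝ √L / T², so
R_S2856/R_S6401 = √(1.64×10^3) / (3.00)² = 40.50 / 9.000 = 4.500.

4.50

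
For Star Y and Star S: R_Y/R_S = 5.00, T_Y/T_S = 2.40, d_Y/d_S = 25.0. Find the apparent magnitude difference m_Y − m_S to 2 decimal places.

L_Y/L_S = (5.00)²(2.40)⁴ = 829.4.
F_Y/F_S = (L_Y/L_S)/(d_Y/d_S)² = 829.4/625.0 = 1.327.
m_Y − m_S = −2.5 log₁₀(1.327) = -0.31.

-0.31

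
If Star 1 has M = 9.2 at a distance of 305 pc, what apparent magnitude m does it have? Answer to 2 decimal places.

m = M + 5 log₁₀(d/10 pc) = 9.2 + 5 log₁₀(305/10)
  = 9.2 + 5 × 1.484 = 9.2 + 7.42 = 16.62.

16.62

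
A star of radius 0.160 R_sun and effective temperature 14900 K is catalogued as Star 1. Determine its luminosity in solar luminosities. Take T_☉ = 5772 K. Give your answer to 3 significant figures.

L/L_☉ = (R/R_☉)² (T/T_☉)⁴ = (0.160)² × (14900/5772)⁴
       = 0.02560 × (2.581)⁴ = 0.02560 × 44.41 = 1.137.

1.14 solar luminosities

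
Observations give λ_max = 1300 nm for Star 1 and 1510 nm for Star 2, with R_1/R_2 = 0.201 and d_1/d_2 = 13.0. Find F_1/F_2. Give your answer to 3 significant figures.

4.35×10^-4

Wien's law: T_1/T_2 = λ_2/λ_1 = 1510/1300 = 1.162.
L_1/L_2 = (R_1/R_2)²(T_1/T_2)⁴ = (0.201)²(1.162)⁴ = 0.07354.
F_1/F_2 = (L_1/L_2)/(d_1/d_2)² = 0.07354/(13.0)² = 4.352×10^-4.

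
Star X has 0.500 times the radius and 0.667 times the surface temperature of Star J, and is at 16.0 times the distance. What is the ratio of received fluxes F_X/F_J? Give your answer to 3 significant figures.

1.93×10^-4

L_X/L_J = (R_X/R_J)²(T_X/T_J)⁴ = (0.500)² × (0.667)⁴ = 0.04948.
F_X/F_J = (L_X/L_J)/(d_X/d_J)² = 0.04948 / (16.0)² = 1.933×10^-4.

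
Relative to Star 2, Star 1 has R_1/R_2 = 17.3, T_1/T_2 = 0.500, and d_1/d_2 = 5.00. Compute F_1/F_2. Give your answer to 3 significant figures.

L_1/L_2 = (R_1/R_2)²(T_1/T_2)⁴ = (17.3)² × (0.500)⁴ = 18.71.
F_1/F_2 = (L_1/L_2)/(d_1/d_2)² = 18.71 / (5.00)² = 0.7482.

0.748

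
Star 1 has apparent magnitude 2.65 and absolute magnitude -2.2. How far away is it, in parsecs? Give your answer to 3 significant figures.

93.3 pc

m − M = 5 log₁₀(d/10 pc)
2.65 − (-2.2) = 4.85 = 5 log₁₀(d/10)
d = 10 × 10^(4.85/5) = 10 × 10^0.970 = 93.33 pc.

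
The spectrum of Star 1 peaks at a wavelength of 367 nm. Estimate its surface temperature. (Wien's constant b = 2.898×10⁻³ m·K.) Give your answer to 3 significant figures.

T = b/λ_max = 2.898×10⁻³ / (367×10⁻⁹) = 7896 K.

7.90×10^3 K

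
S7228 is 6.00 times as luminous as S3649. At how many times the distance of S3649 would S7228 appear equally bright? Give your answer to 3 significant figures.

2.45

Equal flux requires L_S7228/d_S7228² = L_S3649/d_S3649², so d_S7228/d_S3649 = √(L_S7228/L_S3649)
= √(6.00) = 2.449.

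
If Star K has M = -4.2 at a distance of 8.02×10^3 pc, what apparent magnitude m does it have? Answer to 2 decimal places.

m = M + 5 log₁₀(d/10 pc) = -4.2 + 5 log₁₀(8.02×10^3/10)
  = -4.2 + 5 × 2.904 = -4.2 + 14.52 = 10.32.

10.32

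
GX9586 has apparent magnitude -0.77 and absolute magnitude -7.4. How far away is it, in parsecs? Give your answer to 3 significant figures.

m − M = 5 log₁₀(d/10 pc)
-0.77 − (-7.4) = 6.63 = 5 log₁₀(d/10)
d = 10 × 10^(6.63/5) = 10 × 10^1.326 = 211.8 pc.

212 pc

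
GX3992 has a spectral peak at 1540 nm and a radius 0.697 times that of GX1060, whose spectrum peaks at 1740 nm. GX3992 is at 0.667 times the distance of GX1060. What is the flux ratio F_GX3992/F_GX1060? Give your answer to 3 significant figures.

Wien's law: T_GX3992/T_GX1060 = λ_GX1060/λ_GX3992 = 1740/1540 = 1.130.
L_GX3992/L_GX1060 = (R_GX3992/R_GX1060)²(T_GX3992/T_GX1060)⁴ = (0.697)²(1.130)⁴ = 0.7917.
F_GX3992/F_GX1060 = (L_GX3992/L_GX1060)/(d_GX3992/d_GX1060)² = 0.7917/(0.667)² = 1.780.

1.78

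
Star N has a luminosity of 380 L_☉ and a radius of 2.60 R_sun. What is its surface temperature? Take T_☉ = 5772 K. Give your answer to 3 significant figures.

T/T_☉ = (L/L_☉)^(1/4) / (R/R_☉)^(1/2)
T = 5772 × (380)^(1/4) / √(2.60) = 5772 × 4.415 / 1.612 = 1.580×10^4 K.

1.58×10^4 K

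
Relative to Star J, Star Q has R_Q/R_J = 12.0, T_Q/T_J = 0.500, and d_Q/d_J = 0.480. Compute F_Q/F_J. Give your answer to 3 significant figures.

L_Q/L_J = (R_Q/R_J)²(T_Q/T_J)⁴ = (12.0)² × (0.500)⁴ = 9.000.
F_Q/F_J = (L_Q/L_J)/(d_Q/d_J)² = 9.000 / (0.480)² = 39.06.

39.1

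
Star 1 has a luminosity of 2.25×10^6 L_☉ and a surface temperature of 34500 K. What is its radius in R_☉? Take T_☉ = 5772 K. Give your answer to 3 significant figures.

R/R_☉ = √(L/L_☉) / (T/T_☉)² = √(2.25×10^6) / (5.977)²
       = 1500 / 35.73 = 41.99.

42.0 R_☉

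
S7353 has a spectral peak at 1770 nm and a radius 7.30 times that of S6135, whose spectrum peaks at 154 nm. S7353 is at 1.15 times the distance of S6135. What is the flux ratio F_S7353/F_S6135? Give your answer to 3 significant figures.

Wien's law: T_S7353/T_S6135 = λ_S6135/λ_S7353 = 154/1770 = 0.08701.
L_S7353/L_S6135 = (R_S7353/R_S6135)²(T_S7353/T_S6135)⁴ = (7.30)²(0.08701)⁴ = 0.003054.
F_S7353/F_S6135 = (L_S7353/L_S6135)/(d_S7353/d_S6135)² = 0.003054/(1.15)² = 0.002309.

0.00231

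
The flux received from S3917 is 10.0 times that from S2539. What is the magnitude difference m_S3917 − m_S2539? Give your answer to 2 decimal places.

-2.50

m_S3917 − m_S2539 = −2.5 log₁₀(F_S3917/F_S2539) = −2.5 log₁₀(10.0) = −2.5 × (1.000) = -2.500.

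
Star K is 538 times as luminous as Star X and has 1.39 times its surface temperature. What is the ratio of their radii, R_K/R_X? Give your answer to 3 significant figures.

L ∝ R²T⁴ gives R ∝ √L / T², so
R_K/R_X = √(538) / (1.39)² = 23.19 / 1.932 = 12.00.

12.0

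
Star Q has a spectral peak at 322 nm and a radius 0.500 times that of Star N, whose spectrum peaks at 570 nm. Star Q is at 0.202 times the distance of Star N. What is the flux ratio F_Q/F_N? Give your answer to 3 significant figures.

60.2

Wien's law: T_Q/T_N = λ_N/λ_Q = 570/322 = 1.770.
L_Q/L_N = (R_Q/R_N)²(T_Q/T_N)⁴ = (0.500)²(1.770)⁴ = 2.455.
F_Q/F_N = (L_Q/L_N)/(d_Q/d_N)² = 2.455/(0.202)² = 60.16.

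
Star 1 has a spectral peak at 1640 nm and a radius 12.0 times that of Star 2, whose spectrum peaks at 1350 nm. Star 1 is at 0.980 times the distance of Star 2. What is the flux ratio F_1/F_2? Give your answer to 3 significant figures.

68.8

Wien's law: T_1/T_2 = λ_2/λ_1 = 1350/1640 = 0.8232.
L_1/L_2 = (R_1/R_2)²(T_1/T_2)⁴ = (12.0)²(0.8232)⁴ = 66.12.
F_1/F_2 = (L_1/L_2)/(d_1/d_2)² = 66.12/(0.980)² = 68.84.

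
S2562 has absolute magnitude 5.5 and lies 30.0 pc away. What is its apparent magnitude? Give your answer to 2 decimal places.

m = M + 5 log₁₀(d/10 pc) = 5.5 + 5 log₁₀(30.0/10)
  = 5.5 + 5 × 0.477 = 5.5 + 2.39 = 7.89.

7.89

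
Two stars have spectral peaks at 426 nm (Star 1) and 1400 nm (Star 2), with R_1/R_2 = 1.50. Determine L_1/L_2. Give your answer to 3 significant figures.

262

Wien's law gives T ∝ 1/λ_max, so T_1/T_2 = λ_2/λ_1 = 1400/426 = 3.286.
Then L ∝ R²T⁴ gives L_1/L_2 = (1.50)² × (3.286)⁴ = 2.250 × 116.6 = 262.5.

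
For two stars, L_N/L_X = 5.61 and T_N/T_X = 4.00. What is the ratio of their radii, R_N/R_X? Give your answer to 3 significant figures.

0.148

L ∝ R²T⁴ gives R ∝ √L / T², so
R_N/R_X = √(5.61) / (4.00)² = 2.369 / 16.00 = 0.1480.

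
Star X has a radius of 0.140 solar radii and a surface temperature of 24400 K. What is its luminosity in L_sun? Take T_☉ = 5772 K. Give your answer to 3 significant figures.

6.26 L_sun

L/L_☉ = (R/R_☉)² (T/T_☉)⁴ = (0.140)² × (24400/5772)⁴
       = 0.01960 × (4.227)⁴ = 0.01960 × 319.3 = 6.259.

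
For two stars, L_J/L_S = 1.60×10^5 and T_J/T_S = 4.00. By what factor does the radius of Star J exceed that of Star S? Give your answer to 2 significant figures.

25

L ∝ R²T⁴ gives R ∝ √L / T², so
R_J/R_S = √(1.60×10^5) / (4.00)² = 400.0 / 16.00 = 25.00.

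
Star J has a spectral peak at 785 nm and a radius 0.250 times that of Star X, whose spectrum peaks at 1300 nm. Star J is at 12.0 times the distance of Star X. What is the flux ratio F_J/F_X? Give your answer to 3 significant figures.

0.00326

Wien's law: T_J/T_X = λ_X/λ_J = 1300/785 = 1.656.
L_J/L_X = (R_J/R_X)²(T_J/T_X)⁴ = (0.250)²(1.656)⁴ = 0.4701.
F_J/F_X = (L_J/L_X)/(d_J/d_X)² = 0.4701/(12.0)² = 0.003264.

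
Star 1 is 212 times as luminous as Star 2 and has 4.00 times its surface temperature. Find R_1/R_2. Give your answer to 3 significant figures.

L ∝ R²T⁴ gives R ∝ √L / T², so
R_1/R_2 = √(212) / (4.00)² = 14.56 / 16.00 = 0.9100.

0.910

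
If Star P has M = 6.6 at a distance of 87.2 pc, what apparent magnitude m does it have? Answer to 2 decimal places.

11.30

m = M + 5 log₁₀(d/10 pc) = 6.6 + 5 log₁₀(87.2/10)
  = 6.6 + 5 × 0.941 = 6.6 + 4.70 = 11.30.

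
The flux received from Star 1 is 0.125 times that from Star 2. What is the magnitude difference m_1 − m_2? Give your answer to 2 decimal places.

m_1 − m_2 = −2.5 log₁₀(F_1/F_2) = −2.5 log₁₀(0.125) = −2.5 × (-0.903) = 2.258.

2.26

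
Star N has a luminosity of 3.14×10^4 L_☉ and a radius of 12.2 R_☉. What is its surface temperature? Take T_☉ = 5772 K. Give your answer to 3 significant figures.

2.20×10^4 K

T/T_☉ = (L/L_☉)^(1/4) / (R/R_☉)^(1/2)
T = 5772 × (3.14×10^4)^(1/4) / √(12.2) = 5772 × 13.31 / 3.493 = 2.200×10^4 K.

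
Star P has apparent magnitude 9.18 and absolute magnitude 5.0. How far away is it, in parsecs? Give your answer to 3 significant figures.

m − M = 5 log₁₀(d/10 pc)
9.18 − (5.0) = 4.18 = 5 log₁₀(d/10)
d = 10 × 10^(4.18/5) = 10 × 10^0.836 = 68.55 pc.

68.5 pc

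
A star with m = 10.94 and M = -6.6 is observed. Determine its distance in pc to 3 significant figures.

3.22×10^4 pc

m − M = 5 log₁₀(d/10 pc)
10.94 − (-6.6) = 17.54 = 5 log₁₀(d/10)
d = 10 × 10^(17.54/5) = 10 × 10^3.508 = 3.221×10^4 pc.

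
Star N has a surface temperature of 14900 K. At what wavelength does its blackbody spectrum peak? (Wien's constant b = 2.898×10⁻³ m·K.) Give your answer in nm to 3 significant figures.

λ_max = b/T = 2.898×10⁻³ / 14900 = 1.94×10^-7 m = 194.5 nm.

194 nm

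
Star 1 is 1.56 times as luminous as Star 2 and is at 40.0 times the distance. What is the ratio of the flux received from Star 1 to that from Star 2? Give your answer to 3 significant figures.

F = L/(4πd²), so F_1/F_2 = (L_1/L_2) / (d_1/d_2)²
= 1.56 / (40.0)² = 1.56 / 1600 = 9.750×10^-4.

9.75×10^-4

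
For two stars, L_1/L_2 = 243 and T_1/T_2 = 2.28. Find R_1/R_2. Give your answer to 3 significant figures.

3.00

L ∝ R²T⁴ gives R ∝ √L / T², so
R_1/R_2 = √(243) / (2.28)² = 15.59 / 5.198 = 2.999.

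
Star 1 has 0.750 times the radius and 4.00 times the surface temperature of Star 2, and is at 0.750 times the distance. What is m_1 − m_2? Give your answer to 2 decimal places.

-6.02

L_1/L_2 = (0.750)²(4.00)⁴ = 144.0.
F_1/F_2 = (L_1/L_2)/(d_1/d_2)² = 144.0/0.5625 = 256.0.
m_1 − m_2 = −2.5 log₁₀(256.0) = -6.02.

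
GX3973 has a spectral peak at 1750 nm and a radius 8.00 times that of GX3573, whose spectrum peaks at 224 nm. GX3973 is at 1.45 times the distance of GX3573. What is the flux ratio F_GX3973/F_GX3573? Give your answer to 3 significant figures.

Wien's law: T_GX3973/T_GX3573 = λ_GX3573/λ_GX3973 = 224/1750 = 0.1280.
L_GX3973/L_GX3573 = (R_GX3973/R_GX3573)²(T_GX3973/T_GX3573)⁴ = (8.00)²(0.1280)⁴ = 0.01718.
F_GX3973/F_GX3573 = (L_GX3973/L_GX3573)/(d_GX3973/d_GX3573)² = 0.01718/(1.45)² = 0.008171.

0.00817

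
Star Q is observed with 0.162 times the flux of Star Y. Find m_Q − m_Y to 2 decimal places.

1.98

m_Q − m_Y = −2.5 log₁₀(F_Q/F_Y) = −2.5 log₁₀(0.162) = −2.5 × (-0.790) = 1.976.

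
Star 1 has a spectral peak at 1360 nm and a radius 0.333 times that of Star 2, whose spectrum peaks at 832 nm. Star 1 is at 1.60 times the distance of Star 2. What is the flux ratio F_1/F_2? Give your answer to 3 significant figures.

0.00607

Wien's law: T_1/T_2 = λ_2/λ_1 = 832/1360 = 0.6118.
L_1/L_2 = (R_1/R_2)²(T_1/T_2)⁴ = (0.333)²(0.6118)⁴ = 0.01553.
F_1/F_2 = (L_1/L_2)/(d_1/d_2)² = 0.01553/(1.60)² = 0.006067.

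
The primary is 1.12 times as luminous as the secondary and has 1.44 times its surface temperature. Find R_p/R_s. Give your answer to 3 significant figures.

0.510

L ∝ R²T⁴ gives R ∝ √L / T², so
R_p/R_s = √(1.12) / (1.44)² = 1.058 / 2.074 = 0.5104.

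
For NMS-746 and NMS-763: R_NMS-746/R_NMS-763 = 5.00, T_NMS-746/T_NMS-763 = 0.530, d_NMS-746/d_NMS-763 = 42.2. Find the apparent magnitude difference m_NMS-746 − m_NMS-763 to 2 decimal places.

L_NMS-746/L_NMS-763 = (5.00)²(0.530)⁴ = 1.973.
F_NMS-746/F_NMS-763 = (L_NMS-746/L_NMS-763)/(d_NMS-746/d_NMS-763)² = 1.973/1781 = 0.001108.
m_NMS-746 − m_NMS-763 = −2.5 log₁₀(0.001108) = 7.39.

7.39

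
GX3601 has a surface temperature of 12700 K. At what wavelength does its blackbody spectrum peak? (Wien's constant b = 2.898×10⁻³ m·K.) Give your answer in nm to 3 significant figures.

λ_max = b/T = 2.898×10⁻³ / 12700 = 2.28×10^-7 m = 228.2 nm.

228 nm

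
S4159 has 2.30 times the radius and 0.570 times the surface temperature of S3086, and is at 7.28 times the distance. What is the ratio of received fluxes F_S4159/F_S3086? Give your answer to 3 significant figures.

0.0105

L_S4159/L_S3086 = (R_S4159/R_S3086)²(T_S4159/T_S3086)⁴ = (2.30)² × (0.570)⁴ = 0.5584.
F_S4159/F_S3086 = (L_S4159/L_S3086)/(d_S4159/d_S3086)² = 0.5584 / (7.28)² = 0.01054.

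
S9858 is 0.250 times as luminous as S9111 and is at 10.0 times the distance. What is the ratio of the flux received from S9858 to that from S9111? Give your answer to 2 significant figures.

F = L/(4πd²), so F_S9858/F_S9111 = (L_S9858/L_S9111) / (d_S9858/d_S9111)²
= 0.250 / (10.0)² = 0.250 / 100.0 = 0.002500.

0.0025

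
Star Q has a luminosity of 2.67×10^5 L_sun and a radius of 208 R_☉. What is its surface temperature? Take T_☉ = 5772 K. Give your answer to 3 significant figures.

9.10×10^3 K

T/T_☉ = (L/L_☉)^(1/4) / (R/R_☉)^(1/2)
T = 5772 × (2.67×10^5)^(1/4) / √(208) = 5772 × 22.73 / 14.42 = 9098 K.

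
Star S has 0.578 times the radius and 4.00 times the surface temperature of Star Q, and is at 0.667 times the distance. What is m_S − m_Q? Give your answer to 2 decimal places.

-5.71

L_S/L_Q = (0.578)²(4.00)⁴ = 85.53.
F_S/F_Q = (L_S/L_Q)/(d_S/d_Q)² = 85.53/0.4449 = 192.2.
m_S − m_Q = −2.5 log₁₀(192.2) = -5.71.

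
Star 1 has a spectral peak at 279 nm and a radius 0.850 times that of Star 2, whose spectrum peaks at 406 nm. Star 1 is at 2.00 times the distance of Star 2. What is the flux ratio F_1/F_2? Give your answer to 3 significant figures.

Wien's law: T_1/T_2 = λ_2/λ_1 = 406/279 = 1.455.
L_1/L_2 = (R_1/R_2)²(T_1/T_2)⁴ = (0.850)²(1.455)⁴ = 3.240.
F_1/F_2 = (L_1/L_2)/(d_1/d_2)² = 3.240/(2.00)² = 0.8100.

0.810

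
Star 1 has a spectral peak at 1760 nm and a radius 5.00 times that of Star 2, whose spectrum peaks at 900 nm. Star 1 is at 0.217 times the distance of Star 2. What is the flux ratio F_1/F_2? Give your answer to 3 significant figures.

Wien's law: T_1/T_2 = λ_2/λ_1 = 900/1760 = 0.5114.
L_1/L_2 = (R_1/R_2)²(T_1/T_2)⁴ = (5.00)²(0.5114)⁴ = 1.709.
F_1/F_2 = (L_1/L_2)/(d_1/d_2)² = 1.709/(0.217)² = 36.30.

36.3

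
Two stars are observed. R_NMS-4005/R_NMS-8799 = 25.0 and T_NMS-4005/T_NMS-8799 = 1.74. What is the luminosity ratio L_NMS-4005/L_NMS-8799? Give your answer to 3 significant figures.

From the Stefan–Boltzmann law, L ∝ R²T⁴, so
L_NMS-4005/L_NMS-8799 = (R_NMS-4005/R_NMS-8799)² (T_NMS-4005/T_NMS-8799)⁴ = (25.0)² × (1.74)⁴ = 625.0 × 9.166 = 5729.

5.73×10^3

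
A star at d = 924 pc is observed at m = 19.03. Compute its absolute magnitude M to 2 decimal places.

9.20

M = m − 5 log₁₀(d/10 pc) = 19.03 − 5 log₁₀(924/10)
  = 19.03 − 5 × 1.966 = 19.03 − 9.83 = 9.20.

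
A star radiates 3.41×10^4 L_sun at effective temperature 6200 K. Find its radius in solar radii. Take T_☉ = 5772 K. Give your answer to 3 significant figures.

160 solar radii

R/R_☉ = √(L/L_☉) / (T/T_☉)² = √(3.41×10^4) / (1.074)²
       = 184.7 / 1.154 = 160.0.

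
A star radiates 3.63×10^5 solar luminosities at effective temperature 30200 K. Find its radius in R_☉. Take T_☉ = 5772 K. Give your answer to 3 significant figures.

22.0 R_☉

R/R_☉ = √(L/L_☉) / (T/T_☉)² = √(3.63×10^5) / (5.232)²
       = 602.5 / 27.38 = 22.01.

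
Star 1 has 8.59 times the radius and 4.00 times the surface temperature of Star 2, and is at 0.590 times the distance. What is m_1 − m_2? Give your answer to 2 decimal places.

L_1/L_2 = (8.59)²(4.00)⁴ = 1.889×10^4.
F_1/F_2 = (L_1/L_2)/(d_1/d_2)² = 1.889×10^4/0.3481 = 5.427×10^4.
m_1 − m_2 = −2.5 log₁₀(5.427×10^4) = -11.84.

-11.84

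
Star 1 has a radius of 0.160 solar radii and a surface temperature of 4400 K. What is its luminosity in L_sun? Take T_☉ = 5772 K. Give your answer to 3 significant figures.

L/L_☉ = (R/R_☉)² (T/T_☉)⁴ = (0.160)² × (4400/5772)⁴
       = 0.02560 × (0.7623)⁴ = 0.02560 × 0.3377 = 0.008645.

0.00864 L_sun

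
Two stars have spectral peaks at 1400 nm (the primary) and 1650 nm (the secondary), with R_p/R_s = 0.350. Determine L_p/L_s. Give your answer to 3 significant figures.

0.236

Wien's law gives T ∝ 1/λ_max, so T_p/T_s = λ_s/λ_p = 1650/1400 = 1.179.
Then L ∝ R²T⁴ gives L_p/L_s = (0.350)² × (1.179)⁴ = 0.1225 × 1.929 = 0.2364.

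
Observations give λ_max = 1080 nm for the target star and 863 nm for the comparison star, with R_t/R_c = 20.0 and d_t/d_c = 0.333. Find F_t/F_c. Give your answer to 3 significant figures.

Wien's law: T_t/T_c = λ_c/λ_t = 863/1080 = 0.7991.
L_t/L_c = (R_t/R_c)²(T_t/T_c)⁴ = (20.0)²(0.7991)⁴ = 163.1.
F_t/F_c = (L_t/L_c)/(d_t/d_c)² = 163.1/(0.333)² = 1471.

1.47×10^3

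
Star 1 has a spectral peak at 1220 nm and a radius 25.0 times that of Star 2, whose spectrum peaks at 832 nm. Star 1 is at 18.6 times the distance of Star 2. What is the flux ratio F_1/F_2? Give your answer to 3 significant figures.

0.391

Wien's law: T_1/T_2 = λ_2/λ_1 = 832/1220 = 0.6820.
L_1/L_2 = (R_1/R_2)²(T_1/T_2)⁴ = (25.0)²(0.6820)⁴ = 135.2.
F_1/F_2 = (L_1/L_2)/(d_1/d_2)² = 135.2/(18.6)² = 0.3908.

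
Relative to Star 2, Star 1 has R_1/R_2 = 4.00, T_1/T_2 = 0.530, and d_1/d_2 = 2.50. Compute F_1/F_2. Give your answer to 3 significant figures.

0.202

L_1/L_2 = (R_1/R_2)²(T_1/T_2)⁴ = (4.00)² × (0.530)⁴ = 1.262.
F_1/F_2 = (L_1/L_2)/(d_1/d_2)² = 1.262 / (2.50)² = 0.2020.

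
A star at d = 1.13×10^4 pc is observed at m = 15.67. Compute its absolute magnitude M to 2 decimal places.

M = m − 5 log₁₀(d/10 pc) = 15.67 − 5 log₁₀(1.13×10^4/10)
  = 15.67 − 5 × 3.053 = 15.67 − 15.27 = 0.40.

0.40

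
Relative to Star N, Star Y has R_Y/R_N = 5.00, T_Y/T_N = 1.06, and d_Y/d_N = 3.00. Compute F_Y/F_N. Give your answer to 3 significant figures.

L_Y/L_N = (R_Y/R_N)²(T_Y/T_N)⁴ = (5.00)² × (1.06)⁴ = 31.56.
F_Y/F_N = (L_Y/L_N)/(d_Y/d_N)² = 31.56 / (3.00)² = 3.507.

3.51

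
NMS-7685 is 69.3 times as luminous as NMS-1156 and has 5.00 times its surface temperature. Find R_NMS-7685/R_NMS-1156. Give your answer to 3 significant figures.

L ∝ R²T⁴ gives R ∝ √L / T², so
R_NMS-7685/R_NMS-1156 = √(69.3) / (5.00)² = 8.325 / 25.00 = 0.3330.

0.333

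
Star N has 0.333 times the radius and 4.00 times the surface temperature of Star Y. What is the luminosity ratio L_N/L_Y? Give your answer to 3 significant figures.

From the Stefan–Boltzmann law, L ∝ R²T⁴, so
L_N/L_Y = (R_N/R_Y)² (T_N/T_Y)⁴ = (0.333)² × (4.00)⁴ = 0.1109 × 256.0 = 28.39.

28.4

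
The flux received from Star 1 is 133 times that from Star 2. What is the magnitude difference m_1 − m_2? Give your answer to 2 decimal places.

-5.31

m_1 − m_2 = −2.5 log₁₀(F_1/F_2) = −2.5 log₁₀(133) = −2.5 × (2.124) = -5.310.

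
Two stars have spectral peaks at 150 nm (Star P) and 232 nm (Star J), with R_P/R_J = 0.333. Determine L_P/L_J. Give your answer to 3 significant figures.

0.635

Wien's law gives T ∝ 1/λ_max, so T_P/T_J = λ_J/λ_P = 232/150 = 1.547.
Then L ∝ R²T⁴ gives L_P/L_J = (0.333)² × (1.547)⁴ = 0.1109 × 5.723 = 0.6346.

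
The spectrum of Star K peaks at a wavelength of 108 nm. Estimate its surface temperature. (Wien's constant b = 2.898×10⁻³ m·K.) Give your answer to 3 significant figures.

T = b/λ_max = 2.898×10⁻³ / (108×10⁻⁹) = 2.683×10^4 K.

2.68×10^4 K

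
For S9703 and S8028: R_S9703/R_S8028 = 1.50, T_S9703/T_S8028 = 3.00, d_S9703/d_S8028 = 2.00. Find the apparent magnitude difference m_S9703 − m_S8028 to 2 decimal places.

L_S9703/L_S8028 = (1.50)²(3.00)⁴ = 182.2.
F_S9703/F_S8028 = (L_S9703/L_S8028)/(d_S9703/d_S8028)² = 182.2/4.000 = 45.56.
m_S9703 − m_S8028 = −2.5 log₁₀(45.56) = -4.15.

-4.15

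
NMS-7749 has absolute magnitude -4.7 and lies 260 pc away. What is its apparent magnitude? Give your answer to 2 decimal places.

2.37

m = M + 5 log₁₀(d/10 pc) = -4.7 + 5 log₁₀(260/10)
  = -4.7 + 5 × 1.415 = -4.7 + 7.07 = 2.37.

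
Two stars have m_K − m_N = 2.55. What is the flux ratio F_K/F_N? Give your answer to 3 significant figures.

0.0955

F_K/F_N = 10^(−(m_K − m_N)/2.5) = 10^(-2.55/2.5) = 10^-1.020 = 0.09550.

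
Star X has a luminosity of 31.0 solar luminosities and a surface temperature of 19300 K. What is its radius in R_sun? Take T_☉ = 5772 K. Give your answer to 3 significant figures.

R/R_☉ = √(L/L_☉) / (T/T_☉)² = √(31.0) / (3.344)²
       = 5.568 / 11.18 = 0.4980.

0.498 R_sun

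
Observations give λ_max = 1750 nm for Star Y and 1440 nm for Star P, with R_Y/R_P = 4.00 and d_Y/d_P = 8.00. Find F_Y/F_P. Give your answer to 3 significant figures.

0.115

Wien's law: T_Y/T_P = λ_P/λ_Y = 1440/1750 = 0.8229.
L_Y/L_P = (R_Y/R_P)²(T_Y/T_P)⁴ = (4.00)²(0.8229)⁴ = 7.335.
F_Y/F_P = (L_Y/L_P)/(d_Y/d_P)² = 7.335/(8.00)² = 0.1146.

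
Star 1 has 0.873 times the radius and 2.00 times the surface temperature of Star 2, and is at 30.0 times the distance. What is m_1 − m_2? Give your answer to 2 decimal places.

L_1/L_2 = (0.873)²(2.00)⁴ = 12.19.
F_1/F_2 = (L_1/L_2)/(d_1/d_2)² = 12.19/900.0 = 0.01355.
m_1 − m_2 = −2.5 log₁₀(0.01355) = 4.67.

4.67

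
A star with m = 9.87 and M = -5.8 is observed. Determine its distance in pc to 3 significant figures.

m − M = 5 log₁₀(d/10 pc)
9.87 − (-5.8) = 15.67 = 5 log₁₀(d/10)
d = 10 × 10^(15.67/5) = 10 × 10^3.134 = 1.361×10^4 pc.

1.36×10^4 pc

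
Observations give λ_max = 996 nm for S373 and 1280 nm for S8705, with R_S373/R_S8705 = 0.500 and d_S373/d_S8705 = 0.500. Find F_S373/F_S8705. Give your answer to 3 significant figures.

2.73

Wien's law: T_S373/T_S8705 = λ_S8705/λ_S373 = 1280/996 = 1.285.
L_S373/L_S8705 = (R_S373/R_S8705)²(T_S373/T_S8705)⁴ = (0.500)²(1.285)⁴ = 0.6819.
F_S373/F_S8705 = (L_S373/L_S8705)/(d_S373/d_S8705)² = 0.6819/(0.500)² = 2.728.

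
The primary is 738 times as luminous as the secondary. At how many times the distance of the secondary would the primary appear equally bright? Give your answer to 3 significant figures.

27.2

Equal flux requires L_p/d_p² = L_s/d_s², so d_p/d_s = √(L_p/L_s)
= √(738) = 27.17.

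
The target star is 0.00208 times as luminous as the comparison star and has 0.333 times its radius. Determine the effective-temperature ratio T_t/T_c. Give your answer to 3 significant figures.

0.370

L ∝ R²T⁴ gives T ∝ (L/R²)^(1/4), so
T_t/T_c = (0.00208 / 0.333²)^(1/4) = (0.01876)^(1/4) = 0.3701.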